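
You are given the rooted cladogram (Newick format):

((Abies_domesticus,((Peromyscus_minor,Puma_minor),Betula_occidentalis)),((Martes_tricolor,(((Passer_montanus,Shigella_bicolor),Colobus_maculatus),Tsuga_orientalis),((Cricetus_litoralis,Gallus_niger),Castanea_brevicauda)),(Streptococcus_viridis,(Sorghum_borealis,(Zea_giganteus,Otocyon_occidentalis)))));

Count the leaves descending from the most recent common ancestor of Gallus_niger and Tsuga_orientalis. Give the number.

8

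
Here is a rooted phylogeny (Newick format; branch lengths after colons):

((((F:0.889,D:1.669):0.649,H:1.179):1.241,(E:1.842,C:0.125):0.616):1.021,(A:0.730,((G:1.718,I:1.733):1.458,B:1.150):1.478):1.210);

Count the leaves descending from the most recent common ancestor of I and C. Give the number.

The MRCA of I and C is the root, so the clade is the entire tree.
That clade contains 9 terminal taxa: A, B, C, D, E, F, G, H, I.

9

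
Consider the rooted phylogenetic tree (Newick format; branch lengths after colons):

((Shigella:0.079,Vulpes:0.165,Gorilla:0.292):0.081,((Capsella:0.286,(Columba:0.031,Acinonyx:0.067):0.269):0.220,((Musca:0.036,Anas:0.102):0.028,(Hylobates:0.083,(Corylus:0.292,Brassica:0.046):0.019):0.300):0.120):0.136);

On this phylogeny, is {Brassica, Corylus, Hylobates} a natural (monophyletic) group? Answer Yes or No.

The most recent common ancestor of these taxa subtends (Hylobates,(Corylus,Brassica)).
That clade has exactly 3 tips — every listed taxon and nothing else — so the group is monophyletic.

Yes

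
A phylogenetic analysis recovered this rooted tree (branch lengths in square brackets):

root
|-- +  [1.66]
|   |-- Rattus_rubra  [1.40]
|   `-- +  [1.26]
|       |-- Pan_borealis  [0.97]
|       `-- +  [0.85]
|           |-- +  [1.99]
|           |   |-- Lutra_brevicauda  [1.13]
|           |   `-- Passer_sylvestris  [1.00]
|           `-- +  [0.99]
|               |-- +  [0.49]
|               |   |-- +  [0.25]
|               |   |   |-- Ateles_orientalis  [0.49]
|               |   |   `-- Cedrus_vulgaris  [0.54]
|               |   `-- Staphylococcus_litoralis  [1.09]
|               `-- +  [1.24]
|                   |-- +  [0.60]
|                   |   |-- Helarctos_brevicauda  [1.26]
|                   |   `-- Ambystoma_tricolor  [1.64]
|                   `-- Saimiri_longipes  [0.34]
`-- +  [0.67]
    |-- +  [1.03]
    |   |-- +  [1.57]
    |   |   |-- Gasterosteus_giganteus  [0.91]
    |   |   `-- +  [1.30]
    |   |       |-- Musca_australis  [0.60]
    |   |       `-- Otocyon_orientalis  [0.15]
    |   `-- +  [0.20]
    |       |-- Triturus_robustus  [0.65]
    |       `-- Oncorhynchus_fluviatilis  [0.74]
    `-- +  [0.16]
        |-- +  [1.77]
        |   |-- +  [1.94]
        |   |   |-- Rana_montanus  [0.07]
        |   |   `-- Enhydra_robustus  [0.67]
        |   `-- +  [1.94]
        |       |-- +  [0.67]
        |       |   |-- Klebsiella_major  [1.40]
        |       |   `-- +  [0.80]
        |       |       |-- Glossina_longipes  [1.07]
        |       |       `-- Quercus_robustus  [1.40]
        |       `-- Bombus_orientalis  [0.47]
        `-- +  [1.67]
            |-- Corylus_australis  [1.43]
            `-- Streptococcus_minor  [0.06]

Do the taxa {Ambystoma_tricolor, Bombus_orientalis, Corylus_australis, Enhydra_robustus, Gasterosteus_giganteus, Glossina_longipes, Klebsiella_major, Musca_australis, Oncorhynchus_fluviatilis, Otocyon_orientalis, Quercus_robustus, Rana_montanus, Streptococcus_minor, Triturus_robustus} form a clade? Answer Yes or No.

The MRCA of the listed taxa is the root, so the smallest clade containing them is the whole tree.
That clade also contains Ateles_orientalis, Cedrus_vulgaris, Helarctos_brevicauda, Lutra_brevicauda, Pan_borealis, Passer_sylvestris, Rattus_rubra, Saimiri_longipes, Staphylococcus_litoralis, which are not in the proposed group, so the group is not monophyletic.

No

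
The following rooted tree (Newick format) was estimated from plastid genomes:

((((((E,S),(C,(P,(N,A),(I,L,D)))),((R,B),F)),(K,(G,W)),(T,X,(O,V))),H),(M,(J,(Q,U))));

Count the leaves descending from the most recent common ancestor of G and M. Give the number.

24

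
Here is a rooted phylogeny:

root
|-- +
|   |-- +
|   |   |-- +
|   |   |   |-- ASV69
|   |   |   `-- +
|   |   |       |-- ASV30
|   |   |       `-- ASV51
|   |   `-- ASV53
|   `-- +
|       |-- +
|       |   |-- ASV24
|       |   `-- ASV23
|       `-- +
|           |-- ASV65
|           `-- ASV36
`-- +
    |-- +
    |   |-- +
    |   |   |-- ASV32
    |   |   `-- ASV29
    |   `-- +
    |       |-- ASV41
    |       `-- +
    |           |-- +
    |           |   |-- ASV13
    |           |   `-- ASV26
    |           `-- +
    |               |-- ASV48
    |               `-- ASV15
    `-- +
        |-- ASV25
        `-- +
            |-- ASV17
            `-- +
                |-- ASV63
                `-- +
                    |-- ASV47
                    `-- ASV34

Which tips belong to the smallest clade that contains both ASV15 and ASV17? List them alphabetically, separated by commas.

Tracing ASV15: it sits inside (ASV48,ASV15).
Tracing ASV17: it sits inside (ASV17,(ASV63,(ASV47,ASV34))).
The smallest clade enclosing both is (((ASV32,ASV29),(ASV41,((ASV13,ASV26),(ASV48,ASV15)))),(ASV25,(ASV17,(ASV63,(ASV47,ASV34))))); the answer is its 12 terminal taxa in alphabetical order.

ASV13, ASV15, ASV17, ASV25, ASV26, ASV29, ASV32, ASV34, ASV41, ASV47, ASV48, ASV63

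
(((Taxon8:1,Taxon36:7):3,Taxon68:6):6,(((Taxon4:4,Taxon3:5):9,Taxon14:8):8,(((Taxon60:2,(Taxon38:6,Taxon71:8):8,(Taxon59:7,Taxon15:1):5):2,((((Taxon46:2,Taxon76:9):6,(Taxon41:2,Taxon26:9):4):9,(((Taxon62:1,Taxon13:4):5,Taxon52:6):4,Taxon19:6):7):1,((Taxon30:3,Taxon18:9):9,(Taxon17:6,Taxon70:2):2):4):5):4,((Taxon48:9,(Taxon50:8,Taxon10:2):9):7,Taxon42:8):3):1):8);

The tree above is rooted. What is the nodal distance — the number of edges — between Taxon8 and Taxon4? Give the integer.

The MRCA of Taxon8 and Taxon4 is the root of the tree.
From Taxon8 up to that node: 3 branches. From Taxon4 up to the same node: 4 branches. Total: 3 + 4 = 7.

7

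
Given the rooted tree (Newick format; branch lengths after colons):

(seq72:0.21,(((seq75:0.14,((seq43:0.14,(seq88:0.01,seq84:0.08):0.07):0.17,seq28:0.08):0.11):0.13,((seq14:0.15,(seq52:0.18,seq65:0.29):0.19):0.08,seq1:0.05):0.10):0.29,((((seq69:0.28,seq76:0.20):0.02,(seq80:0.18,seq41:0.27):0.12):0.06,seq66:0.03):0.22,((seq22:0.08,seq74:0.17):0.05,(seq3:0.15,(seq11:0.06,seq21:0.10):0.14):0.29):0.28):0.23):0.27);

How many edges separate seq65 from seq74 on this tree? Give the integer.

The MRCA of seq65 and seq74 is the node subtending (((seq75,((seq43,(seq88,seq84)),seq28)),((seq14,(seq52,seq65)),seq1)),((((seq69,seq76),(seq80,seq41)),seq66),((seq22,seq74),(seq3,(seq11,seq21))))).
From seq65 up to that node: 5 branches. From seq74 up to the same node: 4 branches. Total: 5 + 4 = 9.

9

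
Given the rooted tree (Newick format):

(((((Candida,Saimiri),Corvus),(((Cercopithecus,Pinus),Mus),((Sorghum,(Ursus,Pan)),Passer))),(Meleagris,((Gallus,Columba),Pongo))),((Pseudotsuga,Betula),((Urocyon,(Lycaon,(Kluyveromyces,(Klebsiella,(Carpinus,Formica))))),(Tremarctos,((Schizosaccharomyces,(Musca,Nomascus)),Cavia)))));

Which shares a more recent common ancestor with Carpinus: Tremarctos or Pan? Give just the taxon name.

Tremarctos

The MRCA of Carpinus and Tremarctos subtends ((Urocyon,(Lycaon,(Kluyveromyces,(Klebsiella,(Carpinus,Formica))))),(Tremarctos,((Schizosaccharomyces,(Musca,Nomascus)),Cavia))) (11 taxa).
The MRCA of Carpinus and Pan is the root, subtending the entire tree (27 taxa).
The first is nested inside the second, so Carpinus shares a more recent common ancestor with Tremarctos.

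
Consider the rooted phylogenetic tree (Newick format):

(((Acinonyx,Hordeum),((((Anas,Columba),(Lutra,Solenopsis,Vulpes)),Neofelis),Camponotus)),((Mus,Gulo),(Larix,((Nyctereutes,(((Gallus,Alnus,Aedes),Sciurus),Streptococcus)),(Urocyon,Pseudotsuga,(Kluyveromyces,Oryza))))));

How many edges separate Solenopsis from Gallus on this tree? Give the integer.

14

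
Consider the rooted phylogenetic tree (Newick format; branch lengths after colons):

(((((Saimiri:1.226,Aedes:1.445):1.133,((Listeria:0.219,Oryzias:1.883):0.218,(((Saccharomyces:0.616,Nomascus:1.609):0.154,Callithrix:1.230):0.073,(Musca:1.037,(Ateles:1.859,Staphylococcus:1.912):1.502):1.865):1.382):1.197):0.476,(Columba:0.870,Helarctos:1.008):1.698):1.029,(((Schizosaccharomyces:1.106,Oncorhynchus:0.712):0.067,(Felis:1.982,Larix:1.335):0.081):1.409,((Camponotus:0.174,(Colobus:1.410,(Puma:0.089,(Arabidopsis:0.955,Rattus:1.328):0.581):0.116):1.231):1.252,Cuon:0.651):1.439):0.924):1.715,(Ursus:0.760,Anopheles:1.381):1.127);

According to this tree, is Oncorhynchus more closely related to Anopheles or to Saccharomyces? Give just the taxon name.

Saccharomyces

The MRCA of Oncorhynchus and Saccharomyces subtends ((((Saimiri,Aedes),((Listeria,Oryzias),(((Saccharomyces,Nomascus),Callithrix),(Musca,(Ateles,Staphylococcus))))),(Columba,Helarctos)),(((Schizosaccharomyces,Oncorhynchus),(Felis,Larix)),((Camponotus,(Colobus,(Puma,(Arabidopsis,Rattus)))),Cuon))) (22 taxa).
The MRCA of Oncorhynchus and Anopheles is the root, subtending the entire tree (24 taxa).
The first is nested inside the second, so Oncorhynchus shares a more recent common ancestor with Saccharomyces.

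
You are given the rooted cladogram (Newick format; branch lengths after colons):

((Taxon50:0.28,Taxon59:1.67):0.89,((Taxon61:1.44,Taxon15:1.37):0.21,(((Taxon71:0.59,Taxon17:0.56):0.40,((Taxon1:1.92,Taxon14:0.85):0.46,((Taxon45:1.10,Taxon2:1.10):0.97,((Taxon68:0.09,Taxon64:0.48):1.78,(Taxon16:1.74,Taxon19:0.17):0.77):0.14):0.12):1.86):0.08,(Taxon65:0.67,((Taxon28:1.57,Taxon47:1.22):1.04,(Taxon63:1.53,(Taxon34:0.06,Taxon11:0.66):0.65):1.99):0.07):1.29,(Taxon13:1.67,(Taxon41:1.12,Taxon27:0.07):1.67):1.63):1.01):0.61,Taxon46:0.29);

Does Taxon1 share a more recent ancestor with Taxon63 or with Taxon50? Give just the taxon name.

Taxon63

The MRCA of Taxon1 and Taxon63 subtends (((Taxon71,Taxon17),((Taxon1,Taxon14),((Taxon45,Taxon2),((Taxon68,Taxon64),(Taxon16,Taxon19))))),(Taxon65,((Taxon28,Taxon47),(Taxon63,(Taxon34,Taxon11)))),(Taxon13,(Taxon41,Taxon27))) (19 taxa).
The MRCA of Taxon1 and Taxon50 is the root, subtending the entire tree (24 taxa).
The first is nested inside the second, so Taxon1 shares a more recent common ancestor with Taxon63.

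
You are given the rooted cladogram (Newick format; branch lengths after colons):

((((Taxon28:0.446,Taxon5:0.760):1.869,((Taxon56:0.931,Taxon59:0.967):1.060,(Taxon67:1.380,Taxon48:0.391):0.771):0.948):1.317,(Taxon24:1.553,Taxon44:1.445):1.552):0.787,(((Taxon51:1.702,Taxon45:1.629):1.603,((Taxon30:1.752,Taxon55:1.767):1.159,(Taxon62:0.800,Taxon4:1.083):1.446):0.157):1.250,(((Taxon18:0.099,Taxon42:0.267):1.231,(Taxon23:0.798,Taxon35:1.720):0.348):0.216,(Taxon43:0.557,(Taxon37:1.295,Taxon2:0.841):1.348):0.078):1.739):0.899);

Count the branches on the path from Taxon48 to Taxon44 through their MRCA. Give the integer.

6

The MRCA of Taxon48 and Taxon44 is the node subtending (((Taxon28,Taxon5),((Taxon56,Taxon59),(Taxon67,Taxon48))),(Taxon24,Taxon44)).
From Taxon48 up to that node: 4 branches. From Taxon44 up to the same node: 2 branches. Total: 4 + 2 = 6.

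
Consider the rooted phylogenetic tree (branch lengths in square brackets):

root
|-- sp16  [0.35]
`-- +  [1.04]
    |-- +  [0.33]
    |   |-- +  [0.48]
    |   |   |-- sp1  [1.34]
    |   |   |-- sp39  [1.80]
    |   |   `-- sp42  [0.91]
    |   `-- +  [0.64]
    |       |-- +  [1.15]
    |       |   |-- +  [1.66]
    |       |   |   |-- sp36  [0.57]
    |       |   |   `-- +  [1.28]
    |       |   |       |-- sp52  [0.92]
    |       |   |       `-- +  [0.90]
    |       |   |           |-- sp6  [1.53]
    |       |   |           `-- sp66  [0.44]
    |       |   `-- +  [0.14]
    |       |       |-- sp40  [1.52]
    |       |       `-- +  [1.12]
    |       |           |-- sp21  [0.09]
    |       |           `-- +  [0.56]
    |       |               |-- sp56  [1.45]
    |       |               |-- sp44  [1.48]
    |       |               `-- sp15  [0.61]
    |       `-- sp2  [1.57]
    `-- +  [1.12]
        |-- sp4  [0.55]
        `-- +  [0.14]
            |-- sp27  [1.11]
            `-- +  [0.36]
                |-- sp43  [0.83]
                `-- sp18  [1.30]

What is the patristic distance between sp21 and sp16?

4.86

The path runs sp21 → … → MRCA → … → sp16; the MRCA is the root of the tree.
Branch lengths along that path: 0.09 + 1.12 + 0.14 + 1.15 + 0.64 + 0.33 + 1.04 + 0.35 = 4.86.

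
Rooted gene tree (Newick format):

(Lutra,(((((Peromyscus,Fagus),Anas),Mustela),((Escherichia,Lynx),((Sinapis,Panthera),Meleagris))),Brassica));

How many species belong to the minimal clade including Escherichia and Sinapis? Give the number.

The MRCA of Escherichia and Sinapis is the node subtending ((Escherichia,Lynx),((Sinapis,Panthera),Meleagris)).
That clade contains 5 terminal taxa: Escherichia, Lynx, Meleagris, Panthera, Sinapis.

5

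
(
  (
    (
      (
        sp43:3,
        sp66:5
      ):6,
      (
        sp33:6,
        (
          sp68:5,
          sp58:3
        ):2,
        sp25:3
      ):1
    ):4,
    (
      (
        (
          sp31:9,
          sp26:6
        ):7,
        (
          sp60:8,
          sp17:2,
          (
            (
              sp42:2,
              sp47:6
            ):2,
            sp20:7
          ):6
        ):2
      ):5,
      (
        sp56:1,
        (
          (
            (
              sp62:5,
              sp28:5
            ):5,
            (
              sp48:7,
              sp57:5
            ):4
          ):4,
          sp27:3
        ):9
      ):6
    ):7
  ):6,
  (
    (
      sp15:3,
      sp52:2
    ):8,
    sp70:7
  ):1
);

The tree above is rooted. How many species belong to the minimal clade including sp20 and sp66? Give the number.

19

The MRCA of sp20 and sp66 is the node subtending (((sp43,sp66),(sp33,(sp68,sp58),sp25)),(((sp31,sp26),(sp60,sp17,((sp42,sp47),sp20))),(sp56,(((sp62,sp28),(sp48,sp57)),sp27)))).
That clade contains 19 terminal taxa: sp17, sp20, sp25, sp26, sp27, sp28, sp31, sp33, sp42, sp43, sp47, sp48, sp56, sp57, sp58, sp60, sp62, sp66, sp68.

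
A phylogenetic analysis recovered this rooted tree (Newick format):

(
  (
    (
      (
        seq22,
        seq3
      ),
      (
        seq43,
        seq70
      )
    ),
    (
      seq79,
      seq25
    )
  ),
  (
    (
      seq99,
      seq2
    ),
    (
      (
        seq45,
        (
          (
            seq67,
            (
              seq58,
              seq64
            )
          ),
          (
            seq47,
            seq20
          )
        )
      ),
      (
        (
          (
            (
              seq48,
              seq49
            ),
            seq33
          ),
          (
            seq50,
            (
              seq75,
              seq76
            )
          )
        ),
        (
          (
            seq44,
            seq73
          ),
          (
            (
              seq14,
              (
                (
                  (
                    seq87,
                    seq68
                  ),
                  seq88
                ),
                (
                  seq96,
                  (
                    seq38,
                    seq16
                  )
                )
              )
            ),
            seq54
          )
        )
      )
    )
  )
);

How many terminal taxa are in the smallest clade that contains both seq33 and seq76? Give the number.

6

The MRCA of seq33 and seq76 is the node subtending (((seq48,seq49),seq33),(seq50,(seq75,seq76))).
That clade contains 6 terminal taxa: seq33, seq48, seq49, seq50, seq75, seq76.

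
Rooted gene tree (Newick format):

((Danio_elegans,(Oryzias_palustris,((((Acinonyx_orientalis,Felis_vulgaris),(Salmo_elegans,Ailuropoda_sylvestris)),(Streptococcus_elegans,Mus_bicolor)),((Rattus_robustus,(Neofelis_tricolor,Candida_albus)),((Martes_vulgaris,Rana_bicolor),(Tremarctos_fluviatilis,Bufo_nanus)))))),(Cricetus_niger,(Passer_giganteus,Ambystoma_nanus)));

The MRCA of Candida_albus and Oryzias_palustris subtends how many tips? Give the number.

14

The MRCA of Candida_albus and Oryzias_palustris is the node subtending (Oryzias_palustris,((((Acinonyx_orientalis,Felis_vulgaris),(Salmo_elegans,Ailuropoda_sylvestris)),(Streptococcus_elegans,Mus_bicolor)),((Rattus_robustus,(Neofelis_tricolor,Candida_albus)),((Martes_vulgaris,Rana_bicolor),(Tremarctos_fluviatilis,Bufo_nanus))))).
That clade contains 14 terminal taxa: Acinonyx_orientalis, Ailuropoda_sylvestris, Bufo_nanus, Candida_albus, Felis_vulgaris, Martes_vulgaris, Mus_bicolor, Neofelis_tricolor, Oryzias_palustris, Rana_bicolor, Rattus_robustus, Salmo_elegans, Streptococcus_elegans, Tremarctos_fluviatilis.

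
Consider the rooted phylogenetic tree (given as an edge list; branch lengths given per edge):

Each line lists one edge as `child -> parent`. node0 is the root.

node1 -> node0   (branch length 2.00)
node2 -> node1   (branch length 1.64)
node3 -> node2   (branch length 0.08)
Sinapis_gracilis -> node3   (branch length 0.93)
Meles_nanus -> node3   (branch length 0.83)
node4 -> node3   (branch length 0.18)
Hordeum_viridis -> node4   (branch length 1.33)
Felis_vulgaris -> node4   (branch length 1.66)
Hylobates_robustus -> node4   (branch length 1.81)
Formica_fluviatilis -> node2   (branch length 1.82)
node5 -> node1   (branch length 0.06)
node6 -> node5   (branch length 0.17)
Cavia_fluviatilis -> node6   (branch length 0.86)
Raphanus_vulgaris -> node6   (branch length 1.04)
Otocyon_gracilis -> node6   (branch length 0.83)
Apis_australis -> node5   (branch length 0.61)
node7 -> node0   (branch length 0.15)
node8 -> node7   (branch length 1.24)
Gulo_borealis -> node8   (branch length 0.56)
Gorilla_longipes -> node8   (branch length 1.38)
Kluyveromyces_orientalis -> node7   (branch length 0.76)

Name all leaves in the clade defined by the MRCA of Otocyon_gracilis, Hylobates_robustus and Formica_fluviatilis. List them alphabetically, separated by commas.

Apis_australis, Cavia_fluviatilis, Felis_vulgaris, Formica_fluviatilis, Hordeum_viridis, Hylobates_robustus, Meles_nanus, Otocyon_gracilis, Raphanus_vulgaris, Sinapis_gracilis

Tracing Otocyon_gracilis: it sits inside (Cavia_fluviatilis,Raphanus_vulgaris,Otocyon_gracilis).
Tracing Hylobates_robustus: it sits inside (Hordeum_viridis,Felis_vulgaris,Hylobates_robustus).
Tracing Formica_fluviatilis: it sits inside ((Sinapis_gracilis,Meles_nanus,(Hordeum_viridis,Felis_vulgaris,Hylobates_robustus)),Formica_fluviatilis).
The smallest clade enclosing all 3 is (((Sinapis_gracilis,Meles_nanus,(Hordeum_viridis,Felis_vulgaris,Hylobates_robustus)),Formica_fluviatilis),((Cavia_fluviatilis,Raphanus_vulgaris,Otocyon_gracilis),Apis_australis)); the answer is its 10 terminal taxa in alphabetical order.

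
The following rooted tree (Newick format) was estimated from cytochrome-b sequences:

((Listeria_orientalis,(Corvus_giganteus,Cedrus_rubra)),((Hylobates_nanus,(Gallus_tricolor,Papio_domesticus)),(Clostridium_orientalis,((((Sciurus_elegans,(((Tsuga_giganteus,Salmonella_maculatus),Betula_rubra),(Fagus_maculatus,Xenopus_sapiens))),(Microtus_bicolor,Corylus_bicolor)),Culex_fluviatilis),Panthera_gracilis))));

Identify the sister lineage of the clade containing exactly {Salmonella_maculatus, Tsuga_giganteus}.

The clade containing exactly {Salmonella_maculatus, Tsuga_giganteus} attaches to the tree at the node subtending ((Tsuga_giganteus,Salmonella_maculatus),Betula_rubra).
The other lineage descending from that same node — the sister group — is the single tip Betula_rubra.

Betula_rubra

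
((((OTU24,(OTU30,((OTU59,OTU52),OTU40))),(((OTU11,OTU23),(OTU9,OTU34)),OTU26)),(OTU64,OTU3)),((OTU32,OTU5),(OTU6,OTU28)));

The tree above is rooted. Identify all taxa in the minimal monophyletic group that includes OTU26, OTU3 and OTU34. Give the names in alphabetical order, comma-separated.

Tracing OTU26: it sits inside (((OTU11,OTU23),(OTU9,OTU34)),OTU26).
Tracing OTU3: it sits inside (OTU64,OTU3).
Tracing OTU34: it sits inside (OTU9,OTU34).
The smallest clade enclosing all 3 is (((OTU24,(OTU30,((OTU59,OTU52),OTU40))),(((OTU11,OTU23),(OTU9,OTU34)),OTU26)),(OTU64,OTU3)); the answer is its 12 terminal taxa in alphabetical order.

OTU11, OTU23, OTU24, OTU26, OTU3, OTU30, OTU34, OTU40, OTU52, OTU59, OTU64, OTU9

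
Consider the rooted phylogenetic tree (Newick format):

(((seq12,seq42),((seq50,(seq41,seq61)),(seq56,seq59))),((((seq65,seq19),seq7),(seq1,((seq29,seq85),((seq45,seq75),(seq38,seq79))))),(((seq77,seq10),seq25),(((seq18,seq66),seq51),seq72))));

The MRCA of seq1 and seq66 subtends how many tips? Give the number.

17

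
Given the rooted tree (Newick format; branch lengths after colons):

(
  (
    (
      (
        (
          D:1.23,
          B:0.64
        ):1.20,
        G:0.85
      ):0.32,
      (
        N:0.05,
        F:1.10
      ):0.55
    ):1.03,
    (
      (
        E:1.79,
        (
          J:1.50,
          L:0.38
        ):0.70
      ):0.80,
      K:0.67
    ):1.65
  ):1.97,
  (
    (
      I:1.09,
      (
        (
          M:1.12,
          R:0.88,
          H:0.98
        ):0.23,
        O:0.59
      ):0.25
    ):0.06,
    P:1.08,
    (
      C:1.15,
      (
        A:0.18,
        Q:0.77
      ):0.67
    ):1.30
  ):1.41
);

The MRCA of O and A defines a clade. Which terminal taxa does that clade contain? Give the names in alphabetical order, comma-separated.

Tracing O: it sits inside ((M,R,H),O).
Tracing A: it sits inside (A,Q).
The smallest clade enclosing both is ((I,((M,R,H),O)),P,(C,(A,Q))); the answer is its 9 terminal taxa in alphabetical order.

A, C, H, I, M, O, P, Q, R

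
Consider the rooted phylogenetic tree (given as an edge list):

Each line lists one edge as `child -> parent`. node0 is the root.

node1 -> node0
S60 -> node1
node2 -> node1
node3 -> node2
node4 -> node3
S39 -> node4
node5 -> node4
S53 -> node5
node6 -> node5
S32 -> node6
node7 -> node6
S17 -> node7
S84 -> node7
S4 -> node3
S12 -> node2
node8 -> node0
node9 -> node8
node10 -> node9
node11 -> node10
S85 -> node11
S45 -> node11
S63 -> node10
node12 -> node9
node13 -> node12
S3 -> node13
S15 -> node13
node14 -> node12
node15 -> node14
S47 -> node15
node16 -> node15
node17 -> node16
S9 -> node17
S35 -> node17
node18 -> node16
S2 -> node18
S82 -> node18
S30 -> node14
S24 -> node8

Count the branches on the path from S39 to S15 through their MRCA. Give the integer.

10

The MRCA of S39 and S15 is the root of the tree.
From S39 up to that node: 5 branches. From S15 up to the same node: 5 branches. Total: 5 + 5 = 10.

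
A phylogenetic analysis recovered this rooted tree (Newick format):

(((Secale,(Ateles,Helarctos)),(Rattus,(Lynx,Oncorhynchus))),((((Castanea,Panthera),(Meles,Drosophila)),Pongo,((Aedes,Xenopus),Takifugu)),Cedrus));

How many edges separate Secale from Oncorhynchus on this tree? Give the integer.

The MRCA of Secale and Oncorhynchus is the node subtending ((Secale,(Ateles,Helarctos)),(Rattus,(Lynx,Oncorhynchus))).
From Secale up to that node: 2 branches. From Oncorhynchus up to the same node: 3 branches. Total: 2 + 3 = 5.

5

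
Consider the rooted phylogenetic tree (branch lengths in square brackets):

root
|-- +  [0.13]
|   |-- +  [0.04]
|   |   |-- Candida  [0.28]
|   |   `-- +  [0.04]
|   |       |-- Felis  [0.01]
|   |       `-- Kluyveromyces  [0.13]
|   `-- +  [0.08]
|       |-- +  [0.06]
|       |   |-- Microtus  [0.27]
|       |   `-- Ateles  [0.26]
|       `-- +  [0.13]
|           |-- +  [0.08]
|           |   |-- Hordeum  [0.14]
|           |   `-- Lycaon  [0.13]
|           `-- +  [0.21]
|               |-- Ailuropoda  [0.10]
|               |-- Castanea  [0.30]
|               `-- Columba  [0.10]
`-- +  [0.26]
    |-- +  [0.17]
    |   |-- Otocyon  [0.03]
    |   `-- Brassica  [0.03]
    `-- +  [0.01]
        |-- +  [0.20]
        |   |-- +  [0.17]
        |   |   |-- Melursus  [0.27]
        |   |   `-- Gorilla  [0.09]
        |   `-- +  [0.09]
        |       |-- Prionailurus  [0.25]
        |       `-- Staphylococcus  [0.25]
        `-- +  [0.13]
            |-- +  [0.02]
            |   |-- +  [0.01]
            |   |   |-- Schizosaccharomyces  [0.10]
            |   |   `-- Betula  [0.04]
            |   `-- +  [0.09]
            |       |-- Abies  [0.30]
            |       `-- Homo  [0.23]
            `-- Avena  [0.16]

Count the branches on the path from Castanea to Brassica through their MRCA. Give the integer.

8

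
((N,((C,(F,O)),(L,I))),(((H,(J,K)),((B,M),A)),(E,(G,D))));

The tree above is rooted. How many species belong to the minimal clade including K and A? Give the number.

The MRCA of K and A is the node subtending ((H,(J,K)),((B,M),A)).
That clade contains 6 terminal taxa: A, B, H, J, K, M.

6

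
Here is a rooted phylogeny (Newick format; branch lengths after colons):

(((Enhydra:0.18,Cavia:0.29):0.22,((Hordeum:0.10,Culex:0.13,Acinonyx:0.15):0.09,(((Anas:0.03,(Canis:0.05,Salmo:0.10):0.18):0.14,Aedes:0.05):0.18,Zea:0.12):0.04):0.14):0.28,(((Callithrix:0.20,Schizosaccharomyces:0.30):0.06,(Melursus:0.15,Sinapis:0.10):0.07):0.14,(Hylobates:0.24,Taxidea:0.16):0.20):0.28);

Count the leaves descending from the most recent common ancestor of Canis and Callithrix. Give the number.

16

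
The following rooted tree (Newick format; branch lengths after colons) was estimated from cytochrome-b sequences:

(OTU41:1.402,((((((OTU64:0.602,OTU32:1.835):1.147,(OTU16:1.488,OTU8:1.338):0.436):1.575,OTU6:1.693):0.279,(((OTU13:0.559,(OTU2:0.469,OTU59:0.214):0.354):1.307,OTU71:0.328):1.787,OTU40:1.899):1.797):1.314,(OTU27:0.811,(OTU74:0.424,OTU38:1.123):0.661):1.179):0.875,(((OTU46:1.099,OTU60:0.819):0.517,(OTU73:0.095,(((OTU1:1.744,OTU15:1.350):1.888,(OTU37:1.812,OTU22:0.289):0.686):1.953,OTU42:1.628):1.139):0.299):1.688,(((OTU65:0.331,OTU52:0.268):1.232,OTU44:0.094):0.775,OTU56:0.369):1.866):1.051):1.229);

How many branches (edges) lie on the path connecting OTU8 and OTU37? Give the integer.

The MRCA of OTU8 and OTU37 is the node subtending ((((((OTU64,OTU32),(OTU16,OTU8)),OTU6),(((OTU13,(OTU2,OTU59)),OTU71),OTU40)),(OTU27,(OTU74,OTU38))),(((OTU46,OTU60),(OTU73,(((OTU1,OTU15),(OTU37,OTU22)),OTU42))),(((OTU65,OTU52),OTU44),OTU56))).
From OTU8 up to that node: 6 branches. From OTU37 up to the same node: 7 branches. Total: 6 + 7 = 13.

13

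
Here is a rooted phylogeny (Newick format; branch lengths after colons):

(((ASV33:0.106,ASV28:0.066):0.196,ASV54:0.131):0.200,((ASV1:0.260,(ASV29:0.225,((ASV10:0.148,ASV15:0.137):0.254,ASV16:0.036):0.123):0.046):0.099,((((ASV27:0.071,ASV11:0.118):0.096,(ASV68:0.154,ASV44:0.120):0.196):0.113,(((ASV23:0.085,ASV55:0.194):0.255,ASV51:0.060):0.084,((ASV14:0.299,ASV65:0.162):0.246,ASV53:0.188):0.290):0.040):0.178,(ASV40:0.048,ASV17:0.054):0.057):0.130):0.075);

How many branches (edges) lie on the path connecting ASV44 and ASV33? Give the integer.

9

The MRCA of ASV44 and ASV33 is the root of the tree.
From ASV44 up to that node: 6 branches. From ASV33 up to the same node: 3 branches. Total: 6 + 3 = 9.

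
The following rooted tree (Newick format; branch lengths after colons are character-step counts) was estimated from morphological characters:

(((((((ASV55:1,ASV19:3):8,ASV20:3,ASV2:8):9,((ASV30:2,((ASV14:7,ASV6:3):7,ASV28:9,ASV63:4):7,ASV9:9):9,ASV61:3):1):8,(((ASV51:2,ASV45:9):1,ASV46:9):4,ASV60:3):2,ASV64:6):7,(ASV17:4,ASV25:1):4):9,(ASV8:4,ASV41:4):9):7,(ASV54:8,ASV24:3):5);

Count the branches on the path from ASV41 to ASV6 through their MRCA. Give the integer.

10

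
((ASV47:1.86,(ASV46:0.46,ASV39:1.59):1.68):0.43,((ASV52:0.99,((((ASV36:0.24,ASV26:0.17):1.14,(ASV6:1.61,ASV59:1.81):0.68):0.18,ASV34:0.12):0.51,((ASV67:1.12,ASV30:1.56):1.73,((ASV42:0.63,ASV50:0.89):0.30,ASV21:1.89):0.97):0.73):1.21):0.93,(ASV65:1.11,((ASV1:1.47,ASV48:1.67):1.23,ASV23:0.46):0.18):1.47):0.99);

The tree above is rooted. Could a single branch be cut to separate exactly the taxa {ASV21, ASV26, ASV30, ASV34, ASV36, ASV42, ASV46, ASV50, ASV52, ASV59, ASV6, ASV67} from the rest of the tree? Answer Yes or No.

No

The MRCA of the listed taxa is the root, so the smallest clade containing them is the whole tree.
That clade also contains ASV1, ASV23, ASV39, ASV47, ASV48, ASV65, which are not in the proposed group, so the group is not monophyletic.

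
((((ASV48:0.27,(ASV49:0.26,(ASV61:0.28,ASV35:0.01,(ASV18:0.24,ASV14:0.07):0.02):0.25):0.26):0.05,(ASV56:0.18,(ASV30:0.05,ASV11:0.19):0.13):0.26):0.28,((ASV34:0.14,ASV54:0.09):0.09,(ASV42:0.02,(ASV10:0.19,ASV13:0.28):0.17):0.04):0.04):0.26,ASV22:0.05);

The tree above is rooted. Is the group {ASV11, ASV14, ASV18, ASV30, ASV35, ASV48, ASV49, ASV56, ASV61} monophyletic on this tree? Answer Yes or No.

The most recent common ancestor of these taxa subtends ((ASV48,(ASV49,(ASV61,ASV35,(ASV18,ASV14)))),(ASV56,(ASV30,ASV11))).
That clade has exactly 9 tips — every listed taxon and nothing else — so the group is monophyletic.

Yes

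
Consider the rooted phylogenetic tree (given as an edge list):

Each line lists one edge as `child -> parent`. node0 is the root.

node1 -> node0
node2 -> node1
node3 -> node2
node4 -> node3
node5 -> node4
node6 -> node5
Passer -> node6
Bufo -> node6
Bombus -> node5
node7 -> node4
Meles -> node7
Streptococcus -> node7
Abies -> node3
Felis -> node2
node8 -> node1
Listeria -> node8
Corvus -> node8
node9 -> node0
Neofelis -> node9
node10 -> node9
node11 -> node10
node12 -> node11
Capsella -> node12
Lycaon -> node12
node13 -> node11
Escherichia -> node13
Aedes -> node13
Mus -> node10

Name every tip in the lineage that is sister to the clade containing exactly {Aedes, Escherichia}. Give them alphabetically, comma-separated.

Capsella, Lycaon

The clade containing exactly {Aedes, Escherichia} attaches to the tree at the node subtending ((Capsella,Lycaon),(Escherichia,Aedes)).
The other lineage descending from that same node — the sister group — is (Capsella,Lycaon); its 2 tips in alphabetical order are the answer.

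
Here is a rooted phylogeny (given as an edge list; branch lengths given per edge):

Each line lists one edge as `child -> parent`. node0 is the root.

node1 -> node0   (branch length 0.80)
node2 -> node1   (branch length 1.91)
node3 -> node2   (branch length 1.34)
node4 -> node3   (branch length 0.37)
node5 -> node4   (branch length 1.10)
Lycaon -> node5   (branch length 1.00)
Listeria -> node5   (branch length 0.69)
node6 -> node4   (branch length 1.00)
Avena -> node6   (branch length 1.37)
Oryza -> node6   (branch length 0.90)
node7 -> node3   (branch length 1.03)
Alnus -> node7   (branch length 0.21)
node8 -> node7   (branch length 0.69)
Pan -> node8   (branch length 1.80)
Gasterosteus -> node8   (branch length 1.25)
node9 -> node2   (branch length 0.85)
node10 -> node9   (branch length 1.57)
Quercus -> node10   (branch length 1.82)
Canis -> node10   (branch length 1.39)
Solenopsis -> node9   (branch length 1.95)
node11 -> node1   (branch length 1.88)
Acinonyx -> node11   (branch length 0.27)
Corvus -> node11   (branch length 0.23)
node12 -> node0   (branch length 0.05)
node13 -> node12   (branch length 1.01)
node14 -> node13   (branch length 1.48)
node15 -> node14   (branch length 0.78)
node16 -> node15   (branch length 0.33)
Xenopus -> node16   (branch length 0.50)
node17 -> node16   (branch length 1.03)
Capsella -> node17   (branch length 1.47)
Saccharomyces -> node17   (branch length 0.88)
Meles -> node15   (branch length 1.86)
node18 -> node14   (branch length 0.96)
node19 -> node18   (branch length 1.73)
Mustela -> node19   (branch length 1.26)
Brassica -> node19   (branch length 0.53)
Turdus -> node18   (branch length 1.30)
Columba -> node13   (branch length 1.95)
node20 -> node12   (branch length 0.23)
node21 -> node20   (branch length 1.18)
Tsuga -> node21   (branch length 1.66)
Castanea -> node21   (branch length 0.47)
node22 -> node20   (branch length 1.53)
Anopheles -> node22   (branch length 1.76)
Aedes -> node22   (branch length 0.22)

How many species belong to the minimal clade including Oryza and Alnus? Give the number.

The MRCA of Oryza and Alnus is the node subtending (((Lycaon,Listeria),(Avena,Oryza)),(Alnus,(Pan,Gasterosteus))).
That clade contains 7 terminal taxa: Alnus, Avena, Gasterosteus, Listeria, Lycaon, Oryza, Pan.

7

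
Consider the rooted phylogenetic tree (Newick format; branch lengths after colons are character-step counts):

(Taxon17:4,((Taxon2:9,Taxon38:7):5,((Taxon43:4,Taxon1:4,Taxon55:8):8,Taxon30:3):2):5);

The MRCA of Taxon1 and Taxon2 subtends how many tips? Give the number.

6

The MRCA of Taxon1 and Taxon2 is the node subtending ((Taxon2,Taxon38),((Taxon43,Taxon1,Taxon55),Taxon30)).
That clade contains 6 terminal taxa: Taxon1, Taxon2, Taxon30, Taxon38, Taxon43, Taxon55.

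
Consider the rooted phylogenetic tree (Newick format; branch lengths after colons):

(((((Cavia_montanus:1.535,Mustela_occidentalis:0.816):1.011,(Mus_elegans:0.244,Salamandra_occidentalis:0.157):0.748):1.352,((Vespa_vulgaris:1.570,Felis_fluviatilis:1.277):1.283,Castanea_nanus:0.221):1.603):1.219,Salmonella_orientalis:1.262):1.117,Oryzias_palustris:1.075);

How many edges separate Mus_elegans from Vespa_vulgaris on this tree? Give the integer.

The MRCA of Mus_elegans and Vespa_vulgaris is the node subtending (((Cavia_montanus,Mustela_occidentalis),(Mus_elegans,Salamandra_occidentalis)),((Vespa_vulgaris,Felis_fluviatilis),Castanea_nanus)).
From Mus_elegans up to that node: 3 branches. From Vespa_vulgaris up to the same node: 3 branches. Total: 3 + 3 = 6.

6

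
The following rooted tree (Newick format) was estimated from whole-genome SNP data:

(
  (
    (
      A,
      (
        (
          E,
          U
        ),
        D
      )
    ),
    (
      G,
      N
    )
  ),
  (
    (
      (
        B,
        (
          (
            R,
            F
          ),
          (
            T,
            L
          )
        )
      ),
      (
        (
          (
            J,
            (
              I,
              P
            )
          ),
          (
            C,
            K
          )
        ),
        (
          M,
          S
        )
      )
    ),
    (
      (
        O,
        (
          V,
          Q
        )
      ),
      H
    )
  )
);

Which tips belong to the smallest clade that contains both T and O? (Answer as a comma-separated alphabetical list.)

Tracing T: it sits inside (T,L).
Tracing O: it sits inside (O,(V,Q)).
The smallest clade enclosing both is (((B,((R,F),(T,L))),(((J,(I,P)),(C,K)),(M,S))),((O,(V,Q)),H)); the answer is its 16 terminal taxa in alphabetical order.

B, C, F, H, I, J, K, L, M, O, P, Q, R, S, T, V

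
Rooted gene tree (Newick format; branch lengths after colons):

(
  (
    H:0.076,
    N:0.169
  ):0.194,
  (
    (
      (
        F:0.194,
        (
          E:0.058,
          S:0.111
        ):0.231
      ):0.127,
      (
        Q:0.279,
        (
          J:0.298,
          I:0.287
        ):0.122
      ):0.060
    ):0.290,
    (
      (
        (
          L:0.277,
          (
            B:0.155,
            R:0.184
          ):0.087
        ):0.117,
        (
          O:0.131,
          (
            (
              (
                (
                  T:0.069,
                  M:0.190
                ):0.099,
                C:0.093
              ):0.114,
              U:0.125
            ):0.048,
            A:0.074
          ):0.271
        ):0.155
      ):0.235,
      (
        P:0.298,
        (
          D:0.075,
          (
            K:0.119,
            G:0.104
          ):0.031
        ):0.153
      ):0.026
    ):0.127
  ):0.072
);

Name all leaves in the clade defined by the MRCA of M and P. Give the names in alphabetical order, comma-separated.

A, B, C, D, G, K, L, M, O, P, R, T, U

Tracing M: it sits inside (T,M).
Tracing P: it sits inside (P,(D,(K,G))).
The smallest clade enclosing both is (((L,(B,R)),(O,((((T,M),C),U),A))),(P,(D,(K,G)))); the answer is its 13 terminal taxa in alphabetical order.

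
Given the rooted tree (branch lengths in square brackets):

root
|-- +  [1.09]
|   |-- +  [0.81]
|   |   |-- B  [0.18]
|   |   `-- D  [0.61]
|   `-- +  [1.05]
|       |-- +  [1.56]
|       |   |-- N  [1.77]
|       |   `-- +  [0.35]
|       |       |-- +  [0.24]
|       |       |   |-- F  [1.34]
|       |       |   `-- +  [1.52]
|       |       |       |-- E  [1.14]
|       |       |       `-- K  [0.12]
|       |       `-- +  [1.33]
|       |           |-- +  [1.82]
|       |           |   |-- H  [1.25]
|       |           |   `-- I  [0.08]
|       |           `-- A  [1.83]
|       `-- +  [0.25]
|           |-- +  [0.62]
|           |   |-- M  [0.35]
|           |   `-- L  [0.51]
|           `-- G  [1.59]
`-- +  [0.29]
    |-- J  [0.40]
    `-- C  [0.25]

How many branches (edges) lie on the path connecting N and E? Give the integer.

The MRCA of N and E is the node subtending (N,((F,(E,K)),((H,I),A))).
From N up to that node: 1 branch. From E up to the same node: 4 branches. Total: 1 + 4 = 5.

5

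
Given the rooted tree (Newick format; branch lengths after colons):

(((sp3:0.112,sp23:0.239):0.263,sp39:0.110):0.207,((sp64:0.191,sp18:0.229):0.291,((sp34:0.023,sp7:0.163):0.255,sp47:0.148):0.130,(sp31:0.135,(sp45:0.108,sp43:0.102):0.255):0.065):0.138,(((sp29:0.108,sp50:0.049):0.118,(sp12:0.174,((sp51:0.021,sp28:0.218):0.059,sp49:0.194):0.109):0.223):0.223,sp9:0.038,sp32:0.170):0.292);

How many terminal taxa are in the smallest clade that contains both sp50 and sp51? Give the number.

The MRCA of sp50 and sp51 is the node subtending ((sp29,sp50),(sp12,((sp51,sp28),sp49))).
That clade contains 6 terminal taxa: sp12, sp28, sp29, sp49, sp50, sp51.

6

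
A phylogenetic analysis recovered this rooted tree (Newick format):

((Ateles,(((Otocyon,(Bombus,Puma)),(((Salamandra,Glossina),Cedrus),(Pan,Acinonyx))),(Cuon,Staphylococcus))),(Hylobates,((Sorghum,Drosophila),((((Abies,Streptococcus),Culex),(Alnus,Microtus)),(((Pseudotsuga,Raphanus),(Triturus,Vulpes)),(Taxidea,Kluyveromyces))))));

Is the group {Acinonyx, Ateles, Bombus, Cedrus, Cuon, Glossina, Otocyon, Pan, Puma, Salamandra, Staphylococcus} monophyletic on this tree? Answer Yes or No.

The most recent common ancestor of these taxa subtends (Ateles,(((Otocyon,(Bombus,Puma)),(((Salamandra,Glossina),Cedrus),(Pan,Acinonyx))),(Cuon,Staphylococcus))).
That clade has exactly 11 tips — every listed taxon and nothing else — so the group is monophyletic.

Yes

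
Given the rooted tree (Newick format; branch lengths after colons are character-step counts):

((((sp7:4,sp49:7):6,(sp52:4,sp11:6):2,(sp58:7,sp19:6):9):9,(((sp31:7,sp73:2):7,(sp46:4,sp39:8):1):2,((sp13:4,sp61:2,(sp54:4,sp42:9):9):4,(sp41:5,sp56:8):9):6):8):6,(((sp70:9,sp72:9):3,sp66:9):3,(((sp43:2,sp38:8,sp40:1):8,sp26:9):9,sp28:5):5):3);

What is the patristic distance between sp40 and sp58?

The path runs sp40 → … → MRCA → … → sp58; the MRCA is the root of the tree.
Branch lengths along that path: 1 + 8 + 9 + 5 + 3 + 6 + 9 + 9 + 7 = 57.

57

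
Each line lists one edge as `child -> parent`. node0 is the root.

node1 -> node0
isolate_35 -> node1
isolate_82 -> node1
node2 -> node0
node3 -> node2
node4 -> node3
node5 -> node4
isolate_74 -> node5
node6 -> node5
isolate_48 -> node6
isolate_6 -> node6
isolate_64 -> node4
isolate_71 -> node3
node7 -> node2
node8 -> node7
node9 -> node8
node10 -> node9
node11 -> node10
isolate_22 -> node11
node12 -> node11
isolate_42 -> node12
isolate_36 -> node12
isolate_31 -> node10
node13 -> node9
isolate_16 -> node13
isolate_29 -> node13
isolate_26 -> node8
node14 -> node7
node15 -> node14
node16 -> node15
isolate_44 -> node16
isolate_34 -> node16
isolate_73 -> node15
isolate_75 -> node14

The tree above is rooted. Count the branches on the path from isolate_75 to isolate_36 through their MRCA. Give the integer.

The MRCA of isolate_75 and isolate_36 is the node subtending (((((isolate_22,(isolate_42,isolate_36)),isolate_31),(isolate_16,isolate_29)),isolate_26),(((isolate_44,isolate_34),isolate_73),isolate_75)).
From isolate_75 up to that node: 2 branches. From isolate_36 up to the same node: 6 branches. Total: 2 + 6 = 8.

8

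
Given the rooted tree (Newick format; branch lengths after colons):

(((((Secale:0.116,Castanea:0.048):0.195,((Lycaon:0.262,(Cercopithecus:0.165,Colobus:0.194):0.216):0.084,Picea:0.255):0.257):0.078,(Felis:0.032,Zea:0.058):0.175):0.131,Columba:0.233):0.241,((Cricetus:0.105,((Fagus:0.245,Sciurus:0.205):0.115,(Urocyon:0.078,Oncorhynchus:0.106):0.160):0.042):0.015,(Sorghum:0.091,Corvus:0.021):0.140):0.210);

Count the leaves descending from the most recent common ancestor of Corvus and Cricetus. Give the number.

7

The MRCA of Corvus and Cricetus is the node subtending ((Cricetus,((Fagus,Sciurus),(Urocyon,Oncorhynchus))),(Sorghum,Corvus)).
That clade contains 7 terminal taxa: Corvus, Cricetus, Fagus, Oncorhynchus, Sciurus, Sorghum, Urocyon.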